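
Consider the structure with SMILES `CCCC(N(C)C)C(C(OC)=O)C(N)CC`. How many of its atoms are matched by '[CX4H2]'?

3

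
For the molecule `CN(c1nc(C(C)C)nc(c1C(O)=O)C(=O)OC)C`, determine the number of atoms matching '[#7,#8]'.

The query [#7,#8] means: nitrogen or oxygen (comma = OR).
Check the 19 heavy atoms by environment: 2× n (aromatic) → match; 4× c (aromatic) → no; 8× C → no; 4× O → match; 1× N → match.
Summing the matching environments: 2 + 4 + 1 = 7 matching atoms.

7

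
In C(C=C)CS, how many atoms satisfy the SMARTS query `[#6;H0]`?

0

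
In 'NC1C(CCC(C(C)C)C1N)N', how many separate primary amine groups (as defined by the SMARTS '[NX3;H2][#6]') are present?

3

[NX3;H2][#6] is the SMARTS for a primary amine: a trivalent nitrogen with two H attached to carbon.
The molecule carries 3 separate instances of a primary amino group (-NH2) meeting every constraint; each maps to a distinct set of atoms, giving 3 matches.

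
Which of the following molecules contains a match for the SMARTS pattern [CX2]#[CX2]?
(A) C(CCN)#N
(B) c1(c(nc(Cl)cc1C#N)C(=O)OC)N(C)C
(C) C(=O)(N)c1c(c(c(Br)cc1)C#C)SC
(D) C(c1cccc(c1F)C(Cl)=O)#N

[CX2]#[CX2] describes a carbon-carbon triple bond (an alkyne).
(A) has a nitrile (-C#N) but the triple bond is C#N, not C#C.
(B) has a nitrile (-C#N) but the triple bond is C#N, not C#C.
(C) contains an ethynyl group (-C#CH), which satisfies every atom and bond constraint.
(D) has a nitrile (-C#N) but the triple bond is C#N, not C#C.
So the answer is (C).

C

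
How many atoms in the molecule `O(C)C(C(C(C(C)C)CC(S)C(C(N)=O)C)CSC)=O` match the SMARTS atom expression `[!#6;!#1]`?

6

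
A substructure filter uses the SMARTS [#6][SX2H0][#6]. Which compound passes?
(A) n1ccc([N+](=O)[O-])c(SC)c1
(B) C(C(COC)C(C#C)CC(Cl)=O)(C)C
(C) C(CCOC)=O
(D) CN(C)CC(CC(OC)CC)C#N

A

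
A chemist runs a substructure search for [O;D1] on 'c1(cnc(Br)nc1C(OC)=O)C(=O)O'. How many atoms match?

3

Check the 14 heavy atoms by environment: 2× n (aromatic, D2) → no; 3× c (aromatic, D3) → no; 1× c (aromatic, D2) → no; 2× C (D3) → no; 3× O (D1) → match; 1× O (D2) → no; 1× C (D1) → no; 1× Br (D1) → no.
That gives 3 matching atoms.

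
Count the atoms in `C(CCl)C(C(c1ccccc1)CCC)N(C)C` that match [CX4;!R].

9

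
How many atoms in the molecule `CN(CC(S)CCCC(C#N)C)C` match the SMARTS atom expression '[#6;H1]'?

2

Check the 13 heavy atoms by environment: 3× C (H3) → no; 2× C (H1) → match; 4× C (H2) → no; 2× N (H0) → no; 1× C (H0) → no; 1× S (H1) → no.
That gives 2 matching atoms.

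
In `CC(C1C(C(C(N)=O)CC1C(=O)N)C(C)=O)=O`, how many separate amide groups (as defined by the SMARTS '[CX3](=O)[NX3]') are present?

2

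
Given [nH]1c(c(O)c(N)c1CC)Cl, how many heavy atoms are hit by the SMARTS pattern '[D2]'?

2

Check the 10 heavy atoms by environment: 1× n (aromatic, D2) → match; 4× c (aromatic, D3) → no; 1× Cl (D1) → no; 1× O (D1) → no; 1× C (D2) → match; 1× C (D1) → no; 1× N (D1) → no.
Summing the matching environments: 1 + 1 = 2 matching atoms.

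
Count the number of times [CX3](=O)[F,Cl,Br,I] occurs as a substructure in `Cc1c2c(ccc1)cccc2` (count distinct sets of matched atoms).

[CX3](=O)[F,Cl,Br,I] is the SMARTS for an acyl halide: a carbonyl carbon bonded to a halogen.
No fragment in the molecule satisfies every constraint, giving 0 matches.

0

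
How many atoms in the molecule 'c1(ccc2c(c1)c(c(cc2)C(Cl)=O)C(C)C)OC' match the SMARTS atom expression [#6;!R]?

5

The query [#6;!R] means: carbon not in any ring.
Check the 18 heavy atoms by environment: 10× c (aromatic, in 6-ring) → no; 2× O (acyclic) → no; 5× C (acyclic) → match; 1× Cl (acyclic) → no.
That gives 5 matching atoms.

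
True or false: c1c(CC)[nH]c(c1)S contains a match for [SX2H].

The pattern [SX2H] describes an aliphatic sulfur with two connections, one being H — a thiol.
The molecule carries a thiol (-SH), whose atoms satisfy every constraint of the query, so the pattern matches.

True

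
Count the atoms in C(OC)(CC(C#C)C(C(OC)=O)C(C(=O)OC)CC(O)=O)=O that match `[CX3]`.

Check the 22 heavy atoms by environment: 8× C (X4) → no; 4× C (X3) → match; 4× O (X1) → no; 4× O (X2) → no; 2× C (X2) → no.
That gives 4 matching atoms.

4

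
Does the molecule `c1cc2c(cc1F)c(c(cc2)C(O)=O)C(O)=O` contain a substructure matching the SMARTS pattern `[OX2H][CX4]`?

No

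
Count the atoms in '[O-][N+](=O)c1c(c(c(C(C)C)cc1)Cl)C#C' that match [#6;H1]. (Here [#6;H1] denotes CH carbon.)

4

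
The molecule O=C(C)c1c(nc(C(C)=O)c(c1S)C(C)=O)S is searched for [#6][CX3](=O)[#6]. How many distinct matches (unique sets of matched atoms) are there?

3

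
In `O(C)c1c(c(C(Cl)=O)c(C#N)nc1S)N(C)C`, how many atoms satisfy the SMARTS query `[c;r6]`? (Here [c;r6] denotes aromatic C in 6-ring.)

5

Check the 17 heavy atoms by environment: 1× n (aromatic, in 6-ring) → no; 5× c (aromatic, in 6-ring) → match; 2× O (acyclic) → no; 5× C (acyclic) → no; 1× Cl (acyclic) → no; 1× S (acyclic) → no; 2× N (acyclic) → no.
That gives 5 matching atoms.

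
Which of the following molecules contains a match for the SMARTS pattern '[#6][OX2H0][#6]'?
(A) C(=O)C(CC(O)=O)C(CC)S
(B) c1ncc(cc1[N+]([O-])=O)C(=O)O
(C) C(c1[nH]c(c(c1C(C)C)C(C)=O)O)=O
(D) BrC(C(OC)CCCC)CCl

[#6][OX2H0][#6] describes an aliphatic oxygen bridging two carbons with no H on the oxygen (an ether).
(A) has a carboxylic acid group (-C(=O)OH) but the -OH oxygen has H1; the =O is OX1, not OX2.
(B) has a carboxylic acid group (-C(=O)OH) but the -OH oxygen has H1; the =O is OX1, not OX2.
(C) has a hydroxyl group (-OH) but the oxygen has H1, not H0 bridging two carbons.
(D) contains a methoxy ether (-OCH3), which satisfies every atom and bond constraint.
So the answer is (D).

D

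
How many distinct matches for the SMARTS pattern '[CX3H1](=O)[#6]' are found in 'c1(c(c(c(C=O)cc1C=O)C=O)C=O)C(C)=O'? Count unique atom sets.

[CX3H1](=O)[#6] is the SMARTS for an aldehyde: an sp2 carbon with one H, double-bonded to O and single-bonded to carbon.
The molecule carries 4 separate instances of an aldehyde (-CHO) meeting every constraint; each maps to a distinct set of atoms, giving 4 matches.

4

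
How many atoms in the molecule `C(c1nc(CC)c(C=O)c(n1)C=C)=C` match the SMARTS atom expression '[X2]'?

The query [X2] means: any atom with exactly two total connections (bonds + H).
Check the 14 heavy atoms by environment: 2× n (aromatic, X2) → match; 4× c (aromatic, X3) → no; 5× C (X3) → no; 2× C (X4) → no; 1× O (X1) → no.
That gives 2 matching atoms.

2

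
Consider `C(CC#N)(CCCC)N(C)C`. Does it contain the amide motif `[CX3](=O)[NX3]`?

No

The pattern [CX3](=O)[NX3] describes a carbonyl carbon bonded to a trivalent nitrogen — an amide.
The closest candidate here is a nitrile (-C#N), but the nitrile N is NX1 (triple-bonded), not NX3. No other fragment satisfies the full query, so there is no match.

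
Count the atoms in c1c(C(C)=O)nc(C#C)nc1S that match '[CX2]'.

The query [CX2] means: C with X2: aliphatic carbon with exactly 2 total connections.
Check the 12 heavy atoms by environment: 2× n (aromatic, X2) → no; 4× c (aromatic, X3) → no; 1× S (X2) → no; 2× C (X2) → match; 1× C (X3) → no; 1× O (X1) → no; 1× C (X4) → no.
That gives 2 matching atoms.

2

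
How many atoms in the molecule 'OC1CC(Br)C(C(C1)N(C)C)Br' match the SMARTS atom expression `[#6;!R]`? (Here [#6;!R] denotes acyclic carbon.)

The query [#6;!R] means: carbon not in any ring.
Check the 12 heavy atoms by environment: 6× C (in 6-ring) → no; 1× O (acyclic) → no; 2× Br (acyclic) → no; 1× N (acyclic) → no; 2× C (acyclic) → match.
That gives 2 matching atoms.

2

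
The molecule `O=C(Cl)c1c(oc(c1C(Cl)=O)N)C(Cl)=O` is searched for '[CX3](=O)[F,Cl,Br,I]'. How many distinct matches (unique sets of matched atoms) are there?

3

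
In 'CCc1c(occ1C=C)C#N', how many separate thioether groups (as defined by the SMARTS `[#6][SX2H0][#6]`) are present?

[#6][SX2H0][#6] is the SMARTS for a thioether: an aliphatic sulfur bridging two carbons with no H on the sulfur.
No fragment in the molecule satisfies every constraint, giving 0 matches.

0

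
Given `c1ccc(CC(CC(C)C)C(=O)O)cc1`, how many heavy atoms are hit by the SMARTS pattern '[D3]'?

4

The query [D3] means: atom with exactly three heavy-atom neighbours.
Check the 15 heavy atoms by environment: 2× C (D2) → no; 3× C (D3) → match; 2× C (D1) → no; 1× c (aromatic, D3) → match; 5× c (aromatic, D2) → no; 2× O (D1) → no.
Summing the matching environments: 3 + 1 = 4 matching atoms.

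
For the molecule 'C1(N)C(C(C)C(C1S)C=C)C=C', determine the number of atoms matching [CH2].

2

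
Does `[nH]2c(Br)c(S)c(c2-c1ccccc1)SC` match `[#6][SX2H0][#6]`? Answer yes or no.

The pattern [#6][SX2H0][#6] describes an aliphatic sulfur bridging two carbons with no H on the sulfur — a thioether.
The molecule carries a methylthio ether (-SCH3), whose atoms satisfy every constraint of the query, so the pattern matches.

Yes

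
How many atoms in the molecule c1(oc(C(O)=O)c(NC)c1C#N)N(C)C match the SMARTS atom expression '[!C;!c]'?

6

Check the 15 heavy atoms by environment: 1× o (aromatic) → match; 4× c (aromatic) → no; 3× N → match; 5× C → no; 2× O → match.
Summing the matching environments: 1 + 3 + 2 = 6 matching atoms.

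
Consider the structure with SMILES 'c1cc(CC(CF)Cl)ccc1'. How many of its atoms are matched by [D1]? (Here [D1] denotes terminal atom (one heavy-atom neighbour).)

2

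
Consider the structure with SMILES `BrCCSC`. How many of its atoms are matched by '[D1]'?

2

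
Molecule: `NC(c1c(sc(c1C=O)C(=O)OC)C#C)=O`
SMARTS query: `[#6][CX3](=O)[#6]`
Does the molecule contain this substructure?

No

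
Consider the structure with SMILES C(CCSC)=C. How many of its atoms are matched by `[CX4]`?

3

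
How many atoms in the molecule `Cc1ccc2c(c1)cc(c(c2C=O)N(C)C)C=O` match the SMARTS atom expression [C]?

The query [C] means: uppercase C matches aliphatic (non-aromatic) carbon only.
Check the 18 heavy atoms by environment: 10× c (aromatic) → no; 5× C → match; 2× O → no; 1× N → no.
That gives 5 matching atoms.

5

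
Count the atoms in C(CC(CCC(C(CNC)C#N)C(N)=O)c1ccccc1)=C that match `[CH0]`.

2

The query [CH0] means: aliphatic carbon with no attached hydrogen.
Check the 22 heavy atoms by environment: 5× C (H2) → no; 4× C (H1) → no; 2× C (H0) → match; 1× N (H0) → no; 1× N (H1) → no; 1× C (H3) → no; 1× O (H0) → no; 1× N (H2) → no; 1× c (aromatic, H0) → no; 5× c (aromatic, H1) → no.
That gives 2 matching atoms.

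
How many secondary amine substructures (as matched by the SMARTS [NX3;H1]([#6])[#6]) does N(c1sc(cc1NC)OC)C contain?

2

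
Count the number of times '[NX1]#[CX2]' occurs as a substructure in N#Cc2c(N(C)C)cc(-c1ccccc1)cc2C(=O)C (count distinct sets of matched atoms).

1

[NX1]#[CX2] is the SMARTS for a nitrile: a nitrogen triple-bonded to a two-connected carbon.
Exactly one fragment in the molecule meets all constraints, giving 1 match.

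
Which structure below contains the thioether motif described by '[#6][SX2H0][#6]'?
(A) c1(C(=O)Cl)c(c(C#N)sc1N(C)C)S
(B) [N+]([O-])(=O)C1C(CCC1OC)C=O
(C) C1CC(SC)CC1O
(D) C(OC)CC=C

C

[#6][SX2H0][#6] describes an aliphatic sulfur bridging two carbons with no H on the sulfur (a thioether).
(A) has a thiol (-SH) but the sulfur has H1, not H0 bridging two carbons.
(B) has a methoxy ether (-OCH3) but the bridging atom is O, not S.
(C) contains a methylthio ether (-SCH3), which satisfies every atom and bond constraint.
(D) has a methoxy ether (-OCH3) but the bridging atom is O, not S.
So the answer is (C).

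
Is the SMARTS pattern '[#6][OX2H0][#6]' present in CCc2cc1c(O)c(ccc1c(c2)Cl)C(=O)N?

No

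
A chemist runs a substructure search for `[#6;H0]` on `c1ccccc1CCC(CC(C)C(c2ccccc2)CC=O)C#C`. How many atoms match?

Check the 24 heavy atoms by environment: 4× C (H2) → no; 5× C (H1) → no; 1× C (H0) → match; 1× C (H3) → no; 2× c (aromatic, H0) → match; 10× c (aromatic, H1) → no; 1× O (H0) → no.
Summing the matching environments: 1 + 2 = 3 matching atoms.

3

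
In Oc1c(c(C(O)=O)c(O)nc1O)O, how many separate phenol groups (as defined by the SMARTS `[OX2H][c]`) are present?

4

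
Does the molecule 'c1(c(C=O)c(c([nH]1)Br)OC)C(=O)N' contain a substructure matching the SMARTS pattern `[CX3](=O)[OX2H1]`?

No

The pattern [CX3](=O)[OX2H1] describes an sp2 carbon double-bonded to O and single-bonded to an -OH oxygen — a carboxylic acid.
The closest candidate here is an aldehyde (-CHO), but there is no singly-bonded oxygen on the carbonyl carbon. No other fragment satisfies the full query, so there is no match.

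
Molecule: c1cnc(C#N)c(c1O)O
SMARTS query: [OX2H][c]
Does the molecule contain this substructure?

Yes

The pattern [OX2H][c] describes a hydroxyl oxygen attached to an aromatic carbon — a phenol.
The molecule carries a hydroxyl group (-OH), whose atoms satisfy every constraint of the query, so the pattern matches.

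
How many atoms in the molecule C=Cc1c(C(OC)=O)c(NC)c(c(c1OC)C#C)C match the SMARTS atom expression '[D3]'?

Check the 19 heavy atoms by environment: 6× c (aromatic, D3) → match; 1× N (D2) → no; 6× C (D1) → no; 2× O (D2) → no; 2× C (D2) → no; 1× C (D3) → match; 1× O (D1) → no.
Summing the matching environments: 6 + 1 = 7 matching atoms.

7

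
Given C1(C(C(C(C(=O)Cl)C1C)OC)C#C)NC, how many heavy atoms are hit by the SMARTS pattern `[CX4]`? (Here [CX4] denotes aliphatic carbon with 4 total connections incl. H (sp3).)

Check the 15 heavy atoms by environment: 8× C (X4) → match; 1× O (X2) → no; 1× C (X3) → no; 1× O (X1) → no; 1× Cl (X1) → no; 2× C (X2) → no; 1× N (X3) → no.
That gives 8 matching atoms.

8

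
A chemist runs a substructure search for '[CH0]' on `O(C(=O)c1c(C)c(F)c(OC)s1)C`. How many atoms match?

1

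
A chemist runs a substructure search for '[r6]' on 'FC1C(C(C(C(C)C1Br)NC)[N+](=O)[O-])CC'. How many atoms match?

The query [r6] means: r6 matches atoms in a six-membered ring.
Check the 16 heavy atoms by environment: 6× C (in 6-ring) → match; 4× C (acyclic) → no; 1× F (acyclic) → no; 1× N (charge +1, acyclic) → no; 1× O (charge -1, acyclic) → no; 1× O (acyclic) → no; 1× N (acyclic) → no; 1× Br (acyclic) → no.
That gives 6 matching atoms.

6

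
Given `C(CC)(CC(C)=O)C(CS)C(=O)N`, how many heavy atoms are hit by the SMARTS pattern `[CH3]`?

2

The query [CH3] means: aliphatic carbon with exactly three hydrogens.
Check the 13 heavy atoms by environment: 3× C (H2) → no; 2× C (H1) → no; 1× S (H1) → no; 2× C (H3) → match; 2× C (H0) → no; 2× O (H0) → no; 1× N (H2) → no.
That gives 2 matching atoms.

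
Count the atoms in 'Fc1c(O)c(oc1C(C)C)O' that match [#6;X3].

The query [#6;X3] means: any carbon (aromatic or not) with three total connections.
Check the 11 heavy atoms by environment: 1× o (aromatic, X2) → no; 4× c (aromatic, X3) → match; 1× F (X1) → no; 2× O (X2) → no; 3× C (X4) → no.
That gives 4 matching atoms.

4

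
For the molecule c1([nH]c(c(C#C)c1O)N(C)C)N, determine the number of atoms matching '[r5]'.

5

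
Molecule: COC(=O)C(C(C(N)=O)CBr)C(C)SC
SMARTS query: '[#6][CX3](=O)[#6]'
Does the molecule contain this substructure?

No

The pattern [#6][CX3](=O)[#6] describes a carbonyl carbon (no H) flanked by two carbons — a ketone.
The closest candidate here is a methyl-ester group (-C(=O)OCH3), but one neighbour of the carbonyl carbon is O, not C. No other fragment satisfies the full query, so there is no match.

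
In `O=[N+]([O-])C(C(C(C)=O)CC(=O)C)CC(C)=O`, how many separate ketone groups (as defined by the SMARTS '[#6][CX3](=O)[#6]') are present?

3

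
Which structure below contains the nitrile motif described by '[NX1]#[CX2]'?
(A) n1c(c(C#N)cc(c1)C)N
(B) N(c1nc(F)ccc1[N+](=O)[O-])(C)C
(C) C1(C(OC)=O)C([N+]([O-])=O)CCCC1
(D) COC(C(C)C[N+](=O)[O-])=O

A

[NX1]#[CX2] describes a nitrogen triple-bonded to a two-connected carbon (a nitrile).
(A) contains a nitrile (-C#N), which satisfies every atom and bond constraint.
(B) has a nitro group (-[N+](=O)[O-]) but there is no C#N triple bond.
(C) has a nitro group (-[N+](=O)[O-]) but there is no C#N triple bond.
(D) has a nitro group (-[N+](=O)[O-]) but there is no C#N triple bond.
So the answer is (A).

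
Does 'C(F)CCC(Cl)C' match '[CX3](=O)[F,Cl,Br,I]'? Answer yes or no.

No

The pattern [CX3](=O)[F,Cl,Br,I] describes a carbonyl carbon bonded to a halogen — an acyl halide.
The closest candidate here is a chloro substituent, but the Cl is not on a carbonyl carbon. No other fragment satisfies the full query, so there is no match.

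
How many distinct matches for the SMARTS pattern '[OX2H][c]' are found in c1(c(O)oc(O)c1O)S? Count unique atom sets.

[OX2H][c] is the SMARTS for a phenol: a hydroxyl oxygen attached to an aromatic carbon.
The molecule carries 3 separate instances of a hydroxyl group (-OH) meeting every constraint; each maps to a distinct set of atoms, giving 3 matches.

3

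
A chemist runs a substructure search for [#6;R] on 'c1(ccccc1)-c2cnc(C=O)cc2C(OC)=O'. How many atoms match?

11

The query [#6;R] means: carbon that is part of a ring.
Check the 18 heavy atoms by environment: 1× n (aromatic, in 6-ring) → no; 11× c (aromatic, in 6-ring) → match; 3× C (acyclic) → no; 3× O (acyclic) → no.
That gives 11 matching atoms.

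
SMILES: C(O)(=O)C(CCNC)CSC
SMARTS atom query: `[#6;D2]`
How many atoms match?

Check the 11 heavy atoms by environment: 3× C (D2) → match; 2× C (D3) → no; 1× N (D2) → no; 2× C (D1) → no; 1× S (D2) → no; 2× O (D1) → no.
That gives 3 matching atoms.

3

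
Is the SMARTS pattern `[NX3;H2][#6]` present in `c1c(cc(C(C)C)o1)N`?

Yes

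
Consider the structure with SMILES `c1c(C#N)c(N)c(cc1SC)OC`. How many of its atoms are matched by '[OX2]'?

The query [OX2] means: aliphatic oxygen with two total connections — ether, hydroxyl, or ester single-bond O.
Check the 13 heavy atoms by environment: 6× c (aromatic, X3) → no; 1× S (X2) → no; 2× C (X4) → no; 1× O (X2) → match; 1× N (X3) → no; 1× C (X2) → no; 1× N (X1) → no.
That gives 1 matching atom.

1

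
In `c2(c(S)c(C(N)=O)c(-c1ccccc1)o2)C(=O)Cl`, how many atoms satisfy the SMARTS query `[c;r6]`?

Check the 18 heavy atoms by environment: 1× o (aromatic, in 5-ring) → no; 4× c (aromatic, in 5-ring) → no; 6× c (aromatic, in 6-ring) → match; 2× C (acyclic) → no; 2× O (acyclic) → no; 1× N (acyclic) → no; 1× Cl (acyclic) → no; 1× S (acyclic) → no.
That gives 6 matching atoms.

6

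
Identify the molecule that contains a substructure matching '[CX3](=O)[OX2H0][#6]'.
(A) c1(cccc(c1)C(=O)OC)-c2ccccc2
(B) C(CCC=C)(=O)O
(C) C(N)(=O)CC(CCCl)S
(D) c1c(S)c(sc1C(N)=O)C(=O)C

[CX3](=O)[OX2H0][#6] describes a carbonyl carbon bonded to an oxygen that is itself bonded to carbon (no H on that O) (an ester).
(A) contains a methyl-ester group (-C(=O)OCH3), which satisfies every atom and bond constraint.
(B) has a carboxylic acid group (-C(=O)OH) but the singly-bonded O carries H (OX2H1, not H0).
(C) has a primary amide (-C(=O)NH2) but the carbonyl is bonded to N, not to an O-C linkage.
(D) has a primary amide (-C(=O)NH2) but the carbonyl is bonded to N, not to an O-C linkage.
So the answer is (A).

A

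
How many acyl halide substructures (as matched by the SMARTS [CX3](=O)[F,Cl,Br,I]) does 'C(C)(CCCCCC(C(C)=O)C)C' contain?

0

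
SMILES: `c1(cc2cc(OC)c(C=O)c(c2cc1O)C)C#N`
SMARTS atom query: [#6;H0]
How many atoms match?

The query [#6;H0] means: any carbon with no attached hydrogen.
Check the 18 heavy atoms by environment: 7× c (aromatic, H0) → match; 3× c (aromatic, H1) → no; 1× C (H1) → no; 2× O (H0) → no; 1× O (H1) → no; 1× C (H0) → match; 1× N (H0) → no; 2× C (H3) → no.
Summing the matching environments: 7 + 1 = 8 matching atoms.

8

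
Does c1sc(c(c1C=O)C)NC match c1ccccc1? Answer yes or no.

The pattern c1ccccc1 describes six aromatic carbons in a ring — a benzene ring.
The closest candidate here is a methyl group (-CH3), but no six-membered all-carbon aromatic ring is present. No other fragment satisfies the full query, so there is no match.

No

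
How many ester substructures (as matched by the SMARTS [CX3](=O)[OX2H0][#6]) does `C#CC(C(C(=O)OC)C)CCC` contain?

1

[CX3](=O)[OX2H0][#6] is the SMARTS for an ester: a carbonyl carbon bonded to an oxygen that is itself bonded to carbon (no H on that O).
Exactly one fragment in the molecule meets all constraints, giving 1 match.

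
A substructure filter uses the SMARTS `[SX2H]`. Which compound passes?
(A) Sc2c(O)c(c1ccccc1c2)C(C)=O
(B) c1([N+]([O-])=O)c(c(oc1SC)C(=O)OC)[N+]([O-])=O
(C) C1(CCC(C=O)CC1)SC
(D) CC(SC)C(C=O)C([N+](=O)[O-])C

[SX2H] describes an aliphatic sulfur with two connections, one being H (a thiol).
(A) contains a thiol (-SH), which satisfies every atom and bond constraint.
(B) has a methylthio ether (-SCH3) but the sulfur has H0 (bonded to two carbons), not H1.
(C) has a methylthio ether (-SCH3) but the sulfur has H0 (bonded to two carbons), not H1.
(D) has a methylthio ether (-SCH3) but the sulfur has H0 (bonded to two carbons), not H1.
So the answer is (A).

A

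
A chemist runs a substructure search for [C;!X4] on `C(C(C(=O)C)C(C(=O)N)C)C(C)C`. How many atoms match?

2

The query [C;!X4] means: aliphatic carbon that does not have four total connections.
Check the 13 heavy atoms by environment: 8× C (X4) → no; 2× C (X3) → match; 2× O (X1) → no; 1× N (X3) → no.
That gives 2 matching atoms.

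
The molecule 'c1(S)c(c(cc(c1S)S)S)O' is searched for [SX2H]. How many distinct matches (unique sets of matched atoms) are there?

4

[SX2H] is the SMARTS for a thiol: an aliphatic sulfur with two connections, one being H.
The molecule carries 4 separate instances of a thiol (-SH) meeting every constraint; each maps to a distinct set of atoms, giving 4 matches.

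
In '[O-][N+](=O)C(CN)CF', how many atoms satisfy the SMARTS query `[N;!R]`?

2

Check the 8 heavy atoms by environment: 3× C (acyclic) → no; 1× F (acyclic) → no; 1× N (charge +1, acyclic) → match; 1× O (charge -1, acyclic) → no; 1× O (acyclic) → no; 1× N (acyclic) → match.
Summing the matching environments: 1 + 1 = 2 matching atoms.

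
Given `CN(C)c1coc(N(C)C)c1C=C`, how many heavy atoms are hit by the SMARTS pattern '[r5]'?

The query [r5] means: r5 matches atoms in a five-membered ring.
Check the 13 heavy atoms by environment: 1× o (aromatic, in 5-ring) → match; 4× c (aromatic, in 5-ring) → match; 6× C (acyclic) → no; 2× N (acyclic) → no.
Summing the matching environments: 1 + 4 = 5 matching atoms.

5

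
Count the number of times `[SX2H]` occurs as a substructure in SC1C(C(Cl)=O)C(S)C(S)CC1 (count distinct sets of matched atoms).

[SX2H] is the SMARTS for a thiol: an aliphatic sulfur with two connections, one being H.
The molecule carries 3 separate instances of a thiol (-SH) meeting every constraint; each maps to a distinct set of atoms, giving 3 matches.

3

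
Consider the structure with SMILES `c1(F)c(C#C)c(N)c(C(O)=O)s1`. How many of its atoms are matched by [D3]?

Check the 12 heavy atoms by environment: 1× s (aromatic, D2) → no; 4× c (aromatic, D3) → match; 1× C (D3) → match; 2× O (D1) → no; 1× C (D2) → no; 1× C (D1) → no; 1× N (D1) → no; 1× F (D1) → no.
Summing the matching environments: 4 + 1 = 5 matching atoms.

5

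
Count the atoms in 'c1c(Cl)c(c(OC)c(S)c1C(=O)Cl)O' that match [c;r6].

6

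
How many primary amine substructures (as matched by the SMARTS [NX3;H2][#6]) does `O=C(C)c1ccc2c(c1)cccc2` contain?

0

[NX3;H2][#6] is the SMARTS for a primary amine: a trivalent nitrogen with two H attached to carbon.
No fragment in the molecule satisfies every constraint, giving 0 matches.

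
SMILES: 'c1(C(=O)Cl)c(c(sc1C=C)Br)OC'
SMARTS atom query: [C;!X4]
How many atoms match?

3

The query [C;!X4] means: aliphatic carbon that does not have four total connections.
Check the 13 heavy atoms by environment: 1× s (aromatic, X2) → no; 4× c (aromatic, X3) → no; 1× Br (X1) → no; 1× O (X2) → no; 1× C (X4) → no; 3× C (X3) → match; 1× O (X1) → no; 1× Cl (X1) → no.
That gives 3 matching atoms.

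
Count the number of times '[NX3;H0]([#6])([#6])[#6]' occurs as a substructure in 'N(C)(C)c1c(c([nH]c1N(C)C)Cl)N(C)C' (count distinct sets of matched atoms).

3

[NX3;H0]([#6])([#6])[#6] is the SMARTS for a tertiary amine: a trivalent nitrogen with no H, bonded to three carbons.
The molecule carries 3 separate instances of a dimethylamino group (-N(CH3)2) meeting every constraint; each maps to a distinct set of atoms, giving 3 matches.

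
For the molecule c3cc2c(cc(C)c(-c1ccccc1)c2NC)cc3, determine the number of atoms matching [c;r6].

16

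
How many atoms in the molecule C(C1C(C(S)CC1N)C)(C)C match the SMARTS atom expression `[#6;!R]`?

4

The query [#6;!R] means: carbon not in any ring.
Check the 11 heavy atoms by environment: 5× C (in 5-ring) → no; 4× C (acyclic) → match; 1× S (acyclic) → no; 1× N (acyclic) → no.
That gives 4 matching atoms.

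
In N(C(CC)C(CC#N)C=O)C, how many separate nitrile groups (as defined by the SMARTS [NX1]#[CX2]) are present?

[NX1]#[CX2] is the SMARTS for a nitrile: a nitrogen triple-bonded to a two-connected carbon.
Exactly one fragment in the molecule meets all constraints, giving 1 match.

1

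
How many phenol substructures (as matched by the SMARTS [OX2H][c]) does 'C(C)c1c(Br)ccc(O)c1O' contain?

[OX2H][c] is the SMARTS for a phenol: a hydroxyl oxygen attached to an aromatic carbon.
The molecule carries 2 separate instances of a hydroxyl group (-OH) meeting every constraint; each maps to a distinct set of atoms, giving 2 matches.

2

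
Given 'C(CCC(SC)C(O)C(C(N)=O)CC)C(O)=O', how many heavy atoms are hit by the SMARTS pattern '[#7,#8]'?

The query [#7,#8] means: nitrogen or oxygen (comma = OR).
Check the 17 heavy atoms by environment: 11× C → no; 4× O → match; 1× S → no; 1× N → match.
Summing the matching environments: 4 + 1 = 5 matching atoms.

5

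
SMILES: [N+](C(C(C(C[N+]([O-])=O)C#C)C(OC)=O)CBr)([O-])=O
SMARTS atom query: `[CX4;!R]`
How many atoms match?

6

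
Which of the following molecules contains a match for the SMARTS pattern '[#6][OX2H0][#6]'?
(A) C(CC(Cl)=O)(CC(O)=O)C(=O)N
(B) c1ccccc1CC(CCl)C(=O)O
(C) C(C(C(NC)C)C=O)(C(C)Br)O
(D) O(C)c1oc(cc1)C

[#6][OX2H0][#6] describes an aliphatic oxygen bridging two carbons with no H on the oxygen (an ether).
(A) has a carboxylic acid group (-C(=O)OH) but the -OH oxygen has H1; the =O is OX1, not OX2.
(B) has a carboxylic acid group (-C(=O)OH) but the -OH oxygen has H1; the =O is OX1, not OX2.
(C) has a hydroxyl group (-OH) but the oxygen has H1, not H0 bridging two carbons.
(D) contains a methoxy ether (-OCH3), which satisfies every atom and bond constraint.
So the answer is (D).

D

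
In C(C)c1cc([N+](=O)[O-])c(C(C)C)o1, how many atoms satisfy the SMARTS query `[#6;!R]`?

5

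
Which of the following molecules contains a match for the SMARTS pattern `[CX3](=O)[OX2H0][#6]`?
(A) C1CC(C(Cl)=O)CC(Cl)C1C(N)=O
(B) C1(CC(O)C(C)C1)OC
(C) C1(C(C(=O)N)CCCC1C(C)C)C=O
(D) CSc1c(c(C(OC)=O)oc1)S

[CX3](=O)[OX2H0][#6] describes a carbonyl carbon bonded to an oxygen that is itself bonded to carbon (no H on that O) (an ester).
(A) has a primary amide (-C(=O)NH2) but the carbonyl is bonded to N, not to an O-C linkage.
(B) has a methoxy ether (-OCH3) but the ether oxygen is not adjacent to a C=O carbon.
(C) has a primary amide (-C(=O)NH2) but the carbonyl is bonded to N, not to an O-C linkage.
(D) contains a methyl-ester group (-C(=O)OCH3), which satisfies every atom and bond constraint.
So the answer is (D).

D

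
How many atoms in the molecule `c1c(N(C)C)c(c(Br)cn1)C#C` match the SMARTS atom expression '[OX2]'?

0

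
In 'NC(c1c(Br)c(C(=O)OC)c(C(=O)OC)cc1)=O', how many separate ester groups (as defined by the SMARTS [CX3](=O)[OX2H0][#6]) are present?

2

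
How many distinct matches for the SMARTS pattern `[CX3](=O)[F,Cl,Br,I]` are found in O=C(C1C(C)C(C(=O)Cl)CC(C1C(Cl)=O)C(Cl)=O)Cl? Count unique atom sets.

4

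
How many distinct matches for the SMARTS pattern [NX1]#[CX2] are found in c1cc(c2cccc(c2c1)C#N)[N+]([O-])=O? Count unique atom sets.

1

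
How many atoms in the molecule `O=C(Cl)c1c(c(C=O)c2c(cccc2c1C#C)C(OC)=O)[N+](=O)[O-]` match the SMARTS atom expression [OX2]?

1

Check the 24 heavy atoms by environment: 10× c (aromatic, X3) → no; 3× C (X3) → no; 4× O (X1) → no; 1× N (charge +1, X3) → no; 1× O (charge -1, X1) → no; 2× C (X2) → no; 1× Cl (X1) → no; 1× O (X2) → match; 1× C (X4) → no.
That gives 1 matching atom.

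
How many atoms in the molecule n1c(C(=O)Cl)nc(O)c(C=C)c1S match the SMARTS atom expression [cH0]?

4

The query [cH0] means: aromatic carbon with no attached hydrogen (substituted or ring-fusion).
Check the 13 heavy atoms by environment: 2× n (aromatic, H0) → no; 4× c (aromatic, H0) → match; 1× C (H1) → no; 1× C (H2) → no; 1× O (H1) → no; 1× S (H1) → no; 1× C (H0) → no; 1× O (H0) → no; 1× Cl (H0) → no.
That gives 4 matching atoms.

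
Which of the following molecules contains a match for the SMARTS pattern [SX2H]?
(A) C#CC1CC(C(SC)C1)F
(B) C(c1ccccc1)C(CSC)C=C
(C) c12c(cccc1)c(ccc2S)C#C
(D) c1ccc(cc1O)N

[SX2H] describes an aliphatic sulfur with two connections, one being H (a thiol).
(A) has a methylthio ether (-SCH3) but the sulfur has H0 (bonded to two carbons), not H1.
(B) has a methylthio ether (-SCH3) but the sulfur has H0 (bonded to two carbons), not H1.
(C) contains a thiol (-SH), which satisfies every atom and bond constraint.
(D) has a hydroxyl group (-OH) but it is an -OH, not an -SH.
So the answer is (C).

C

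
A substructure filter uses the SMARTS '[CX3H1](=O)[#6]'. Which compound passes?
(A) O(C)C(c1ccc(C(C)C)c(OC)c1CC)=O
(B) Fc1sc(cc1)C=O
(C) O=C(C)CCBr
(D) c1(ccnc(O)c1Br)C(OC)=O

[CX3H1](=O)[#6] describes an sp2 carbon with one H, double-bonded to O and single-bonded to carbon (an aldehyde).
(A) has a methyl-ester group (-C(=O)OCH3) but the carbonyl carbon has H0, not H1.
(B) contains an aldehyde (-CHO), which satisfies every atom and bond constraint.
(C) has an acetyl/ketone group (-C(=O)CH3) but the carbonyl carbon has H0 (two carbon neighbours), not H1.
(D) has a methyl-ester group (-C(=O)OCH3) but the carbonyl carbon has H0, not H1.
So the answer is (B).

B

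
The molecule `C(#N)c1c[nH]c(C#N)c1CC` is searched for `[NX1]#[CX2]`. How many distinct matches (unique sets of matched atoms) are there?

2

[NX1]#[CX2] is the SMARTS for a nitrile: a nitrogen triple-bonded to a two-connected carbon.
The molecule carries 2 separate instances of a nitrile (-C#N) meeting every constraint; each maps to a distinct set of atoms, giving 2 matches.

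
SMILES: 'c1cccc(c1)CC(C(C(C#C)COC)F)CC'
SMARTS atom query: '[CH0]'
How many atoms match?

The query [CH0] means: aliphatic carbon with no attached hydrogen.
Check the 18 heavy atoms by environment: 3× C (H2) → no; 4× C (H1) → no; 1× c (aromatic, H0) → no; 5× c (aromatic, H1) → no; 2× C (H3) → no; 1× F (H0) → no; 1× C (H0) → match; 1× O (H0) → no.
That gives 1 matching atom.

1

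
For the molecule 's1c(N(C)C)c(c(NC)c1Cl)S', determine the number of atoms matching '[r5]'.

5

The query [r5] means: r5 matches atoms in a five-membered ring.
Check the 12 heavy atoms by environment: 1× s (aromatic, in 5-ring) → match; 4× c (aromatic, in 5-ring) → match; 2× N (acyclic) → no; 3× C (acyclic) → no; 1× S (acyclic) → no; 1× Cl (acyclic) → no.
Summing the matching environments: 1 + 4 = 5 matching atoms.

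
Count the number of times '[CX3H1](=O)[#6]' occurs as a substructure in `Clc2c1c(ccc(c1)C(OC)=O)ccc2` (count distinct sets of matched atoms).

0

[CX3H1](=O)[#6] is the SMARTS for an aldehyde: an sp2 carbon with one H, double-bonded to O and single-bonded to carbon.
The molecule has a methyl-ester group (-C(=O)OCH3), but the carbonyl carbon has H0, not H1; nothing else fits, so there are 0 matches.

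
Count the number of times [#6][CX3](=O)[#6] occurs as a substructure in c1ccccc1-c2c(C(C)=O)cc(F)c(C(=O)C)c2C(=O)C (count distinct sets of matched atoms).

[#6][CX3](=O)[#6] is the SMARTS for a ketone: a carbonyl carbon (no H) flanked by two carbons.
The molecule carries 3 separate instances of an acetyl/ketone group (-C(=O)CH3) meeting every constraint; each maps to a distinct set of atoms, giving 3 matches.

3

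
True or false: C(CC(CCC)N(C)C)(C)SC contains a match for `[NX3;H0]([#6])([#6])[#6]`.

True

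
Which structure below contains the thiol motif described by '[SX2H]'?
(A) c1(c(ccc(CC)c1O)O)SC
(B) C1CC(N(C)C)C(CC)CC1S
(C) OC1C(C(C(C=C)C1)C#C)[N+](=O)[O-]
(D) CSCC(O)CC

B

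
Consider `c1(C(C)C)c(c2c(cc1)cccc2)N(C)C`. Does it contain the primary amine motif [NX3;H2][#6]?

No

The pattern [NX3;H2][#6] describes a trivalent nitrogen with two H attached to carbon — a primary amine.
The closest candidate here is a dimethylamino group (-N(CH3)2), but the nitrogen has H0, not H2. No other fragment satisfies the full query, so there is no match.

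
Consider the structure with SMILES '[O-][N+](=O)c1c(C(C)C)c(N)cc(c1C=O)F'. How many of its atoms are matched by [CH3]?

2

The query [CH3] means: aliphatic carbon with exactly three hydrogens.
Check the 16 heavy atoms by environment: 5× c (aromatic, H0) → no; 1× c (aromatic, H1) → no; 2× C (H1) → no; 2× O (H0) → no; 1× N (charge +1, H0) → no; 1× O (charge -1, H0) → no; 1× N (H2) → no; 2× C (H3) → match; 1× F (H0) → no.
That gives 2 matching atoms.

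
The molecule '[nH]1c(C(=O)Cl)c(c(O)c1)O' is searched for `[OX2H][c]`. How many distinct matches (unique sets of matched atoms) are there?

2

[OX2H][c] is the SMARTS for a phenol: a hydroxyl oxygen attached to an aromatic carbon.
The molecule carries 2 separate instances of a hydroxyl group (-OH) meeting every constraint; each maps to a distinct set of atoms, giving 2 matches.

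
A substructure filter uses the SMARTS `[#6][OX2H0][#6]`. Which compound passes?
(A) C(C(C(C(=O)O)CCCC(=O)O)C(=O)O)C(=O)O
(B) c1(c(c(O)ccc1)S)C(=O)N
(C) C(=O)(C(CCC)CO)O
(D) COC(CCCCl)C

D

[#6][OX2H0][#6] describes an aliphatic oxygen bridging two carbons with no H on the oxygen (an ether).
(A) has a carboxylic acid group (-C(=O)OH) but the -OH oxygen has H1; the =O is OX1, not OX2.
(B) has a hydroxyl group (-OH) but the oxygen has H1, not H0 bridging two carbons.
(C) has a carboxylic acid group (-C(=O)OH) but the -OH oxygen has H1; the =O is OX1, not OX2.
(D) contains a methoxy ether (-OCH3), which satisfies every atom and bond constraint.
So the answer is (D).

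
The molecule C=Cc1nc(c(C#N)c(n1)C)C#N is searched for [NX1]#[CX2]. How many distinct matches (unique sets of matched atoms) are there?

2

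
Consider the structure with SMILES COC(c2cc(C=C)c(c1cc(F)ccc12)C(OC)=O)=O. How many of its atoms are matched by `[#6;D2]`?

5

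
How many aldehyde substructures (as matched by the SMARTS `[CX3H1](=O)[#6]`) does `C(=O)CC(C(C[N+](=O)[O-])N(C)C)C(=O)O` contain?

[CX3H1](=O)[#6] is the SMARTS for an aldehyde: an sp2 carbon with one H, double-bonded to O and single-bonded to carbon.
Exactly one fragment in the molecule meets all constraints, giving 1 match.

1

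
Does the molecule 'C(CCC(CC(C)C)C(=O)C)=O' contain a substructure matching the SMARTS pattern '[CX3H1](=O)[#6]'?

The pattern [CX3H1](=O)[#6] describes an sp2 carbon with one H, double-bonded to O and single-bonded to carbon — an aldehyde.
The molecule carries an aldehyde (-CHO), whose atoms satisfy every constraint of the query, so the pattern matches.

Yes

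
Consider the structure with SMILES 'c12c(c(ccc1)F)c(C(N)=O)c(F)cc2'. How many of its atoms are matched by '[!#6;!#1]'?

4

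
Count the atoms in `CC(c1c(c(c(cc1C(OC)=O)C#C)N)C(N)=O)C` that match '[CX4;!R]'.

Check the 19 heavy atoms by environment: 6× c (aromatic, X3, in 6-ring) → no; 2× C (X3, acyclic) → no; 2× O (X1, acyclic) → no; 2× N (X3, acyclic) → no; 2× C (X2, acyclic) → no; 4× C (X4, acyclic) → match; 1× O (X2, acyclic) → no.
That gives 4 matching atoms.

4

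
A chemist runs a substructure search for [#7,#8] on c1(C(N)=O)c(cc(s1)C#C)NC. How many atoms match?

3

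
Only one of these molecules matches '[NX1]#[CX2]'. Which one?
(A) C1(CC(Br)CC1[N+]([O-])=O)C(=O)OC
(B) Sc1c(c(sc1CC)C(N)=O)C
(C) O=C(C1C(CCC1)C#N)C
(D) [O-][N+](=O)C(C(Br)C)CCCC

[NX1]#[CX2] describes a nitrogen triple-bonded to a two-connected carbon (a nitrile).
(A) has a nitro group (-[N+](=O)[O-]) but there is no C#N triple bond.
(B) has a primary amide (-C(=O)NH2) but the nitrogen is NX3, not NX1.
(C) contains a nitrile (-C#N), which satisfies every atom and bond constraint.
(D) has a nitro group (-[N+](=O)[O-]) but there is no C#N triple bond.
So the answer is (C).

C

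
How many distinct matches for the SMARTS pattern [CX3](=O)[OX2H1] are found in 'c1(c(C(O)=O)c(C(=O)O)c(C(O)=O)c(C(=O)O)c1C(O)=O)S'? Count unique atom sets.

5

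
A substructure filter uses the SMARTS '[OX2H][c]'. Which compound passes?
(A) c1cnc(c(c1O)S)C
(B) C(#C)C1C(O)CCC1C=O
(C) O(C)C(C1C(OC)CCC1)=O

A

[OX2H][c] describes a hydroxyl oxygen attached to an aromatic carbon (a phenol).
(A) contains a hydroxyl group (-OH), which satisfies every atom and bond constraint.
(B) has a hydroxyl group (-OH) but the -OH is on an aliphatic carbon, not an aromatic c.
(C) has a methoxy ether (-OCH3) but the oxygen has H0, not H1.
So the answer is (A).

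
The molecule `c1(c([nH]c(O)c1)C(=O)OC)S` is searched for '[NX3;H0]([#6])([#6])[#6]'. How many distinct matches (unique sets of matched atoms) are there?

[NX3;H0]([#6])([#6])[#6] is the SMARTS for a tertiary amine: a trivalent nitrogen with no H, bonded to three carbons.
No fragment in the molecule satisfies every constraint, giving 0 matches.

0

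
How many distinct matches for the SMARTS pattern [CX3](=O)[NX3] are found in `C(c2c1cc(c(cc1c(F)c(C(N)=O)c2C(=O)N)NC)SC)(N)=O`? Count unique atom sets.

3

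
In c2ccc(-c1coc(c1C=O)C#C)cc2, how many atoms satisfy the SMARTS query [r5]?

5

Check the 15 heavy atoms by environment: 1× o (aromatic, in 5-ring) → match; 4× c (aromatic, in 5-ring) → match; 6× c (aromatic, in 6-ring) → no; 3× C (acyclic) → no; 1× O (acyclic) → no.
Summing the matching environments: 1 + 4 = 5 matching atoms.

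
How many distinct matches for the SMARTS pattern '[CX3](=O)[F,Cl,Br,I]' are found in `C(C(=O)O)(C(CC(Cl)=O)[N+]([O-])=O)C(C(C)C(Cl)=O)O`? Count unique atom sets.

[CX3](=O)[F,Cl,Br,I] is the SMARTS for an acyl halide: a carbonyl carbon bonded to a halogen.
The molecule carries 2 separate instances of an acyl chloride (-C(=O)Cl) meeting every constraint; each maps to a distinct set of atoms, giving 2 matches.

2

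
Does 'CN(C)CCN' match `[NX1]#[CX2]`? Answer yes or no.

No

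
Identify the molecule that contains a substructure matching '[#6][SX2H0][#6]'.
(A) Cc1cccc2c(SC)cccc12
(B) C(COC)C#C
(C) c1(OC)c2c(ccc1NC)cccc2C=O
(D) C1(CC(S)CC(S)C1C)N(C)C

[#6][SX2H0][#6] describes an aliphatic sulfur bridging two carbons with no H on the sulfur (a thioether).
(A) contains a methylthio ether (-SCH3), which satisfies every atom and bond constraint.
(B) has a methoxy ether (-OCH3) but the bridging atom is O, not S.
(C) has a methoxy ether (-OCH3) but the bridging atom is O, not S.
(D) has a thiol (-SH) but the sulfur has H1, not H0 bridging two carbons.
So the answer is (A).

A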